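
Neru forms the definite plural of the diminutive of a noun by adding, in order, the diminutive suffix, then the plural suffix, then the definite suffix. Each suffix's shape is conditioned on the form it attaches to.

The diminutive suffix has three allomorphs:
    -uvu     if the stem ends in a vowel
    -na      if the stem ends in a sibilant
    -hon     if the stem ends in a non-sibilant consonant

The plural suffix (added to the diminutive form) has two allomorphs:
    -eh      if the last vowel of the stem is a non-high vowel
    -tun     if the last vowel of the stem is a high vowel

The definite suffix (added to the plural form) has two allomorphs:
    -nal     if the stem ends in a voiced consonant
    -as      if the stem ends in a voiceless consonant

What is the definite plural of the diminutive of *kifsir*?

kifsirhonehas

*kifsir* — final sound /r/ (a non-sibilant consonant) → -hon → *kifsirhon*.
Since the last vowel of the diminutive form *kifsirhon* is /o/ (a non-high vowel), it takes -eh, giving *kifsirhoneh*.
Since the final consonant of the plural form *kifsirhoneh* is /h/ (voiceless), it takes -as, giving *kifsirhonehas*.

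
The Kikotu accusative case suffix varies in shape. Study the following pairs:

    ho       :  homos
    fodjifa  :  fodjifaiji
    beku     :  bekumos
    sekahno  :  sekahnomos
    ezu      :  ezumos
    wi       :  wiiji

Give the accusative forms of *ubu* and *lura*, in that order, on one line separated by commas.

ubumos, luraiji

The suffix is conditioned by the last vowel: -mos when the last vowel of the stem is a rounded vowel (*ho*, *beku*, *sekahno*, *ezu*); -iji when the last vowel of the stem is an unrounded vowel (*fodjifa*, *wi*).
The last vowel of *ubu* is /u/, which is a rounded vowel, so the suffix is -mos, giving *ubumos*.
The last vowel of *lura* is /a/, which is an unrounded vowel, so the suffix is -iji, giving *luraiji*.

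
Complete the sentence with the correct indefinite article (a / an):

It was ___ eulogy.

a

The indefinite article is chosen by the initial *sound* of the following word, not its spelling.
*eulogy* begins with the sound /juː/ (eu pronounced /juː/) — a consonant sound.
So the article is *a*: It was a eulogy.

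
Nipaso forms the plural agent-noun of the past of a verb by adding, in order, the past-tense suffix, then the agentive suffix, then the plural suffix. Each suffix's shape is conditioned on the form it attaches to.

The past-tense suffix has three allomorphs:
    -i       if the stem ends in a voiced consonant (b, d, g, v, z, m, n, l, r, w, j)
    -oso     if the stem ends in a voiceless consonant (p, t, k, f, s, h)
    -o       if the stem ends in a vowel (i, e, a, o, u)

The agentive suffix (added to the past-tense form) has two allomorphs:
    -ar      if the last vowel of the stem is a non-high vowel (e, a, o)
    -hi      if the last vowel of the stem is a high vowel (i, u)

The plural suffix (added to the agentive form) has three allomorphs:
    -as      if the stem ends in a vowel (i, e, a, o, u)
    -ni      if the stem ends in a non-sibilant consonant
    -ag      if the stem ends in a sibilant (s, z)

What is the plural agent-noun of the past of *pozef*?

*pozef* — final sound /f/ (a voiceless consonant) → -oso → *pozefoso*.
Since the last vowel of the past-tense form *pozefoso* is /o/ (a non-high vowel), it takes -ar, giving *pozefosoar*.
The final sound of the agentive form *pozefosoar* is /r/, which is a non-sibilant consonant, so the plural suffix is -ni, giving *pozefosoarni*.

pozefosoarni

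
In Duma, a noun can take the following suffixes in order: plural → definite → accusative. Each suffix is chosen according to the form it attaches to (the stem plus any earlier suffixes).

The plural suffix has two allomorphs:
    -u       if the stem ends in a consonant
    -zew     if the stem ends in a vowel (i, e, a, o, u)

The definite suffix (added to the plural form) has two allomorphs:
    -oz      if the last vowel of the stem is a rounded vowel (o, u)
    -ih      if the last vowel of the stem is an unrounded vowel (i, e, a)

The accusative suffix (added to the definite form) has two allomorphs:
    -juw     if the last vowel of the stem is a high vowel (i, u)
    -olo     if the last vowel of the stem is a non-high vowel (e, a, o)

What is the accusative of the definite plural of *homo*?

*homo*: final sound = /o/, a vowel → -zew → *homozew*.
The plural form *homozew* — last vowel /e/ (an unrounded vowel) → -ih → *homozewih*.
The definite form *homozewih* — last vowel /i/ (a high vowel) → -juw → *homozewihjuw*.

homozewihjuw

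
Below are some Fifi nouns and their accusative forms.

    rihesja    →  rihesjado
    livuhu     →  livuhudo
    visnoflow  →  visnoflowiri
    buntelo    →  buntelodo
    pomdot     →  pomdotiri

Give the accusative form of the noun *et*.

The suffix is conditioned by the final sound: -iri when the stem ends in a consonant (*visnoflow*, *pomdot*); -do when the stem ends in a vowel (*rihesja*, *livuhu*, *buntelo*).
The final sound of *et* is /t/, which is a consonant, so the suffix is -iri, giving *etiri*.

etiri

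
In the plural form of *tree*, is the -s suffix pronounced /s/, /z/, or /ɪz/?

The stem *tree* ends in a voiced non-sibilant sound.
The plural suffix surfaces as /ɪz/ after sibilants, /s/ after other voiceless consonants, and /z/ after other voiced sounds.
So the plural -s on *tree* is pronounced /z/.

/z/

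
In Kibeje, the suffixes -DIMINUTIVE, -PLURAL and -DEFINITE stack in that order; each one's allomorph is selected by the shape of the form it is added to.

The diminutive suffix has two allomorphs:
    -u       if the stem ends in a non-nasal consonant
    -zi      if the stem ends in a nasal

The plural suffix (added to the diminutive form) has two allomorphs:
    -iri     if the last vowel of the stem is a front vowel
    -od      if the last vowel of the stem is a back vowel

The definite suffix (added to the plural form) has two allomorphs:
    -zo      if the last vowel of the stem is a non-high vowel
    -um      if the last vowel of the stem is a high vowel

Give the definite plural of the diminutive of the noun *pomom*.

The final consonant of *pomom* is /m/, which is a nasal, so the diminutive suffix is -zi, giving *pomomzi*.
The diminutive form *pomomzi*: last vowel = /i/, a front vowel → -iri → *pomomziiri*.
The plural form *pomomziiri* — last vowel /i/ (a high vowel) → -um → *pomomziirium*.

pomomziirium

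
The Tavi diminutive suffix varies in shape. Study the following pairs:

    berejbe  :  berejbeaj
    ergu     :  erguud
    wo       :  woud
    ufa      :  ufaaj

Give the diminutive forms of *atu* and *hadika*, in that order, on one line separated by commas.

The suffix is conditioned by the last vowel: -ud when the last vowel of the stem is a rounded vowel (*ergu*, *wo*); -aj when the last vowel of the stem is an unrounded vowel (*berejbe*, *ufa*).
Since the last vowel of *atu* is /u/ (a rounded vowel), it takes -ud, giving *atuud*.
The last vowel of *hadika* is /a/, which is an unrounded vowel, so the suffix is -aj, giving *hadikaaj*.

atuud, hadikaaj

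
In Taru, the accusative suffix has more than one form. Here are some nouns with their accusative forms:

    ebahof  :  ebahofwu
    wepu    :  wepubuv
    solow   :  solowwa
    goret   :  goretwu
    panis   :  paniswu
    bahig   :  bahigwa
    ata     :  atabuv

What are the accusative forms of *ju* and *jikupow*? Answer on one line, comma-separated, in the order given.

Looking at the final sound of each stem: -wu when the stem ends in a voiceless consonant (*ebahof*, *goret*, *panis*); -wa when the stem ends in a voiced consonant (*solow*, *bahig*); -buv when the stem ends in a vowel (*wepu*, *ata*).
The final sound of *ju* is /u/, which is a vowel, so the suffix is -buv, giving *jubuv*.
*jikupow*: final sound = /w/, a voiced consonant → -wa → *jikupowwa*.

jubuv, jikupowwa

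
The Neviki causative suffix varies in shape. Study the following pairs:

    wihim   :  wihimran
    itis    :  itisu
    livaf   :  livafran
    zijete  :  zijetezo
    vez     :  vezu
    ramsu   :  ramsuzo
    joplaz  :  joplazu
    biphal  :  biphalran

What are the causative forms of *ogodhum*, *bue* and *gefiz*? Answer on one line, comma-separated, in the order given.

The suffix is conditioned by the final sound: -u when the stem ends in a sibilant (*itis*, *vez*, *joplaz*); -ran when the stem ends in a non-sibilant consonant (*wihim*, *livaf*, *biphal*); -zo when the stem ends in a vowel (*zijete*, *ramsu*).
Since the final sound of *ogodhum* is /m/ (a non-sibilant consonant), it takes -ran, giving *ogodhumran*.
*bue*: final sound = /e/, a vowel → -zo → *buezo*.
*gefiz*: final sound = /z/, a sibilant → -u → *gefizu*.

ogodhumran, buezo, gefizu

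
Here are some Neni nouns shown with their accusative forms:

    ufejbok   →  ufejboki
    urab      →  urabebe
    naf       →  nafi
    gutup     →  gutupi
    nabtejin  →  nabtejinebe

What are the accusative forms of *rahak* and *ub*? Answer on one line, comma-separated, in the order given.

rahaki, ubebe

The suffix is conditioned by the final consonant: -i when the stem ends in a voiceless consonant (*ufejbok*, *naf*, *gutup*); -ebe when the stem ends in a voiced consonant (*urab*, *nabtejin*).
Since the final consonant of *rahak* is /k/ (voiceless), it takes -i, giving *rahaki*.
*ub*: final consonant = /b/, voiced → -ebe → *ubebe*.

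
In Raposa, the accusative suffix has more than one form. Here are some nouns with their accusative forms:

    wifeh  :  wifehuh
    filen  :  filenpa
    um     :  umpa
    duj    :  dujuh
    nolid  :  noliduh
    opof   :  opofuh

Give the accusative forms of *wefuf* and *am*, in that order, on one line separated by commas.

The pattern is nasality of the final consonant: -pa when the stem ends in a nasal (*filen*, *um*); -uh when the stem ends in a non-nasal consonant (*wifeh*, *duj*, *nolid*, *opof*).
*wefuf* — final consonant /f/ (non-nasal) → -uh → *wefufuh*.
Since the final consonant of *am* is /m/ (a nasal), it takes -pa, giving *ampa*.

wefufuh, ampa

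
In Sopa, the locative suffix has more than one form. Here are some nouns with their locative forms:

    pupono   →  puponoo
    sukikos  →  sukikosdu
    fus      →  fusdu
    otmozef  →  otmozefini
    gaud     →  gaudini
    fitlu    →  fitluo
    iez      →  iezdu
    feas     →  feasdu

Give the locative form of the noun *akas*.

The suffix is conditioned by the final sound: -du when the stem ends in a sibilant (*sukikos*, *fus*, *iez*, *feas*); -ini when the stem ends in a non-sibilant consonant (*otmozef*, *gaud*); -o when the stem ends in a vowel (*pupono*, *fitlu*).
Since the final sound of *akas* is /s/ (a sibilant), it takes -du, giving *akasdu*.

akasdu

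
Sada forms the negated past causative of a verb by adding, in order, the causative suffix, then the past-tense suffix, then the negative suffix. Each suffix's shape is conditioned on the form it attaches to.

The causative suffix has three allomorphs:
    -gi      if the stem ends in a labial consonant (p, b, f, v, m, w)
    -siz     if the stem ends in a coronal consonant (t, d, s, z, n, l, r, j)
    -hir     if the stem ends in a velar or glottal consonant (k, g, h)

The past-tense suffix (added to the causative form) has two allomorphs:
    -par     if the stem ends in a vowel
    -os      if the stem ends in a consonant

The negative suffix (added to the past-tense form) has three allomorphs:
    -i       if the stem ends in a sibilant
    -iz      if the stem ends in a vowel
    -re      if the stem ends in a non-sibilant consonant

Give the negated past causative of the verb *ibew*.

ibewgiparre

*ibew*: final consonant = /w/, labial → -gi → *ibewgi*.
Since the final sound of the causative form *ibewgi* is /i/ (a vowel), it takes -par, giving *ibewgipar*.
Since the final sound of the past-tense form *ibewgipar* is /r/ (a non-sibilant consonant), it takes -re, giving *ibewgiparre*.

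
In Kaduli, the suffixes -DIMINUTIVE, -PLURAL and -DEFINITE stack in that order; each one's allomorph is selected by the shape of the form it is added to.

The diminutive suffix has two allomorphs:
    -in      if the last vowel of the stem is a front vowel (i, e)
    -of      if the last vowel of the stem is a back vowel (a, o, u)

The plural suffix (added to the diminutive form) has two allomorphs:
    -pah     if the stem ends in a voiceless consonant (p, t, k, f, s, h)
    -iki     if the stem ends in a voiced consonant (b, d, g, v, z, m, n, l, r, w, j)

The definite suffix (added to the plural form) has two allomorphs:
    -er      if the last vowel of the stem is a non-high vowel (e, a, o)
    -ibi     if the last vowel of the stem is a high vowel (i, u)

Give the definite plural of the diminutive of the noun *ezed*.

The last vowel of *ezed* is /e/, which is a front vowel, so the diminutive suffix is -in, giving *ezedin*.
The diminutive form *ezedin*: final consonant = /n/, voiced → -iki → *ezediniki*.
The plural form *ezediniki* — last vowel /i/ (a high vowel) → -ibi → *ezedinikiibi*.

ezedinikiibi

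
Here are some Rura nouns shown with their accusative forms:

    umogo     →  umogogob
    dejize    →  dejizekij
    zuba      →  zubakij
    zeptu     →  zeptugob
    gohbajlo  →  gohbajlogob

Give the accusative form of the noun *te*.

Looking at the last vowel of each stem: -gob when the last vowel of the stem is a rounded vowel (*umogo*, *zeptu*, *gohbajlo*); -kij when the last vowel of the stem is an unrounded vowel (*dejize*, *zuba*).
*te* — last vowel /e/ (an unrounded vowel) → -kij → *tekij*.

tekij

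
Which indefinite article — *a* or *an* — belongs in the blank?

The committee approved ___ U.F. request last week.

a

The indefinite article is chosen by the initial *sound* of the following word, not its spelling.
The initialism *U.F.* is read letter by letter; the first letter, U, is pronounced /juː/, which begins with a consonant sound.
So the article is *a*: The committee approved a U.F. request last week.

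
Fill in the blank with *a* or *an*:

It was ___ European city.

a

The indefinite article is chosen by the initial *sound* of the following word, not its spelling.
*European* begins with the sound /jʊ/ (eu pronounced /jʊ/) — a consonant sound.
So the article is *a*: It was a European city.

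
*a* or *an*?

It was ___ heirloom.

The indefinite article is chosen by the initial *sound* of the following word, not its spelling.
*heirloom* begins with the sound /ɛ/ (silent h) — a vowel sound.
So the article is *an*: It was an heirloom.

an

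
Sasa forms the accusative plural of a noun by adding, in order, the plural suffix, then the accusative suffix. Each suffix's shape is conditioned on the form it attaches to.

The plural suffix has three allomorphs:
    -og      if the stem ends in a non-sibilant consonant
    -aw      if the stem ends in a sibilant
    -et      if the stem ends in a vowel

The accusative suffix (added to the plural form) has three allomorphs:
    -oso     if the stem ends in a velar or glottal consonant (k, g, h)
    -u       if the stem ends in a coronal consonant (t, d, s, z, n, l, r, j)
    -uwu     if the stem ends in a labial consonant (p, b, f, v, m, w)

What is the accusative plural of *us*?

*us* — final sound /s/ (a sibilant) → -aw → *usaw*.
Since the final consonant of the plural form *usaw* is /w/ (labial), it takes -uwu, giving *usawuwu*.

usawuwu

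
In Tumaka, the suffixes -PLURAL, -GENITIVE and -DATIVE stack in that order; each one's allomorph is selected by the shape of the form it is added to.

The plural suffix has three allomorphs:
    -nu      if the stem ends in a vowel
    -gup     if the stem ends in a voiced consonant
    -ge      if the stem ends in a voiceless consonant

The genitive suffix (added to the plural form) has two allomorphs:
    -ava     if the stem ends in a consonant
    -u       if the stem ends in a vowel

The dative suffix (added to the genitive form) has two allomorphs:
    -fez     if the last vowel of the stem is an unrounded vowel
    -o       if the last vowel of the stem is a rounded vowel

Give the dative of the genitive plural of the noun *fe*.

fenuuo

*fe* — final sound /e/ (a vowel) → -nu → *fenu*.
The plural form *fenu* — final sound /u/ (a vowel) → -u → *fenuu*.
The genitive form *fenuu*: last vowel = /u/, a rounded vowel → -o → *fenuuo*.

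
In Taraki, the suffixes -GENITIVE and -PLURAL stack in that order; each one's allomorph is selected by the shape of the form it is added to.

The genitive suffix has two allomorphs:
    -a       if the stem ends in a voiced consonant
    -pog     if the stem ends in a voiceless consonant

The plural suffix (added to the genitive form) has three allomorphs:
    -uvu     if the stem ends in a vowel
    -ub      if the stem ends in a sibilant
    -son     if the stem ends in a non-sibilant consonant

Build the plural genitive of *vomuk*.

vomukpogson

*vomuk*: final consonant = /k/, voiceless → -pog → *vomukpog*.
Since the final sound of the genitive form *vomukpog* is /g/ (a non-sibilant consonant), it takes -son, giving *vomukpogson*.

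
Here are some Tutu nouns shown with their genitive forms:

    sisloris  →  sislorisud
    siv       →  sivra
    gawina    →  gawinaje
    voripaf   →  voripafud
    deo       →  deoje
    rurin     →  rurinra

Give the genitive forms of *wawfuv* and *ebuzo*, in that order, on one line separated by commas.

Looking at the final sound of each stem: -ud when the stem ends in a voiceless consonant (*sisloris*, *voripaf*); -ra when the stem ends in a voiced consonant (*siv*, *rurin*); -je when the stem ends in a vowel (*gawina*, *deo*).
*wawfuv*: final sound = /v/, a voiced consonant → -ra → *wawfuvra*.
The final sound of *ebuzo* is /o/, which is a vowel, so the suffix is -je, giving *ebuzoje*.

wawfuvra, ebuzoje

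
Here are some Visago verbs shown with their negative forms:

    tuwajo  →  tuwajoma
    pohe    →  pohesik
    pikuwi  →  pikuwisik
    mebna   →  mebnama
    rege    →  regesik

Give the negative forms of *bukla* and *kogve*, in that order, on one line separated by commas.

The alternation tracks the last vowel of the stem — -sik when the last vowel of the stem is a front vowel (*pohe*, *pikuwi*, *rege*); -ma when the last vowel of the stem is a back vowel (*tuwajo*, *mebna*).
*bukla*: last vowel = /a/, a back vowel → -ma → *buklama*.
The last vowel of *kogve* is /e/, which is a front vowel, so the suffix is -sik, giving *kogvesik*.

buklama, kogvesik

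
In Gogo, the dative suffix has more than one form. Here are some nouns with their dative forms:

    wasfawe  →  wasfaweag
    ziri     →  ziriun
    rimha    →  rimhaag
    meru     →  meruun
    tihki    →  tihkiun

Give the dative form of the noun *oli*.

oliun

The alternation tracks the last vowel of the stem — -un when the last vowel of the stem is a high vowel (*ziri*, *meru*, *tihki*); -ag when the last vowel of the stem is a non-high vowel (*wasfawe*, *rimha*).
*oli* — last vowel /i/ (a high vowel) → -un → *oliun*.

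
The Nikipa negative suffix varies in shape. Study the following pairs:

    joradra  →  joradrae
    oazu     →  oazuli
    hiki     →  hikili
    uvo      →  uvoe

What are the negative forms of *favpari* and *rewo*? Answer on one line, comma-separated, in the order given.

favparili, rewoe

The pattern is height harmony: -li when the last vowel of the stem is a high vowel (*oazu*, *hiki*); -e when the last vowel of the stem is a non-high vowel (*joradra*, *uvo*).
The last vowel of *favpari* is /i/, which is a high vowel, so the suffix is -li, giving *favparili*.
*rewo*: last vowel = /o/, a non-high vowel → -e → *rewoe*.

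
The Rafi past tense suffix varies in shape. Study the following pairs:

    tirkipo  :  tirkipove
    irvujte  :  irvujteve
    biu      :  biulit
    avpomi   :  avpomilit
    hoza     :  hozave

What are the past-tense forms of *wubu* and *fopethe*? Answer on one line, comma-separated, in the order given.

wubulit, fopetheve

Looking at the last vowel of each stem: -lit when the last vowel of the stem is a high vowel (*biu*, *avpomi*); -ve when the last vowel of the stem is a non-high vowel (*tirkipo*, *irvujte*, *hoza*).
The last vowel of *wubu* is /u/, which is a high vowel, so the suffix is -lit, giving *wubulit*.
The last vowel of *fopethe* is /e/, which is a non-high vowel, so the suffix is -ve, giving *fopetheve*.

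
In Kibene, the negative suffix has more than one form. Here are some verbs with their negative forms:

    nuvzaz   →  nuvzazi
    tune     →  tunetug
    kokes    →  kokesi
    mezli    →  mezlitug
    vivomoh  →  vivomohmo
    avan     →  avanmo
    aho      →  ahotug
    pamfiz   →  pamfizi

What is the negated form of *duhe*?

The alternation tracks the final sound of the stem — -i when the stem ends in a sibilant (*nuvzaz*, *kokes*, *pamfiz*); -mo when the stem ends in a non-sibilant consonant (*vivomoh*, *avan*); -tug when the stem ends in a vowel (*tune*, *mezli*, *aho*).
The final sound of *duhe* is /e/, which is a vowel, so the suffix is -tug, giving *duhetug*.

duhetug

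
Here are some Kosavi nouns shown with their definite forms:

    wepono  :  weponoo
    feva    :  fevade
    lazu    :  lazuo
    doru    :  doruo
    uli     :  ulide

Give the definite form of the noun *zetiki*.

The pattern is rounding harmony: -o when the last vowel of the stem is a rounded vowel (*wepono*, *lazu*, *doru*); -de when the last vowel of the stem is an unrounded vowel (*feva*, *uli*).
*zetiki* — last vowel /i/ (an unrounded vowel) → -de → *zetikide*.

zetikide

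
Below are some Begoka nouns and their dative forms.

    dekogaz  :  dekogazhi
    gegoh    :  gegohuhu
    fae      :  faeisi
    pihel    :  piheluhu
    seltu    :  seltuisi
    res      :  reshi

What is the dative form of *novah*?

The suffix is conditioned by the final sound: -hi when the stem ends in a sibilant (*dekogaz*, *res*); -uhu when the stem ends in a non-sibilant consonant (*gegoh*, *pihel*); -isi when the stem ends in a vowel (*fae*, *seltu*).
Since the final sound of *novah* is /h/ (a non-sibilant consonant), it takes -uhu, giving *novahuhu*.

novahuhu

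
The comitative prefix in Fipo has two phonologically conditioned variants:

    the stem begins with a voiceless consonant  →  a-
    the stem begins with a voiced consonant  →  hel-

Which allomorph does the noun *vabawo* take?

hel-

*vabawo* — first consonant /v/ (voiced) → hel-.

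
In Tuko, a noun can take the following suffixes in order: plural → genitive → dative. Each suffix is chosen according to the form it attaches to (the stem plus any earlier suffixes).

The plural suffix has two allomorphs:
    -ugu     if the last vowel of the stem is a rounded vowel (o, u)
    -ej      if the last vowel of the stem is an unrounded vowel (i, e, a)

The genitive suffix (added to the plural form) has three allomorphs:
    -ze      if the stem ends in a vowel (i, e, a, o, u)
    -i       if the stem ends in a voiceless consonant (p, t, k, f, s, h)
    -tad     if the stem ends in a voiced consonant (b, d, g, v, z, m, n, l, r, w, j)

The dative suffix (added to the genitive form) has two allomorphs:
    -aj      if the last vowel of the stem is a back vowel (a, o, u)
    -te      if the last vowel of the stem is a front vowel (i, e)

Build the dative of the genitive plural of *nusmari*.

nusmariejtadaj

Since the last vowel of *nusmari* is /i/ (an unrounded vowel), it takes -ej, giving *nusmariej*.
The plural form *nusmariej*: final sound = /j/, a voiced consonant → -tad → *nusmariejtad*.
The genitive form *nusmariejtad* — last vowel /a/ (a back vowel) → -aj → *nusmariejtadaj*.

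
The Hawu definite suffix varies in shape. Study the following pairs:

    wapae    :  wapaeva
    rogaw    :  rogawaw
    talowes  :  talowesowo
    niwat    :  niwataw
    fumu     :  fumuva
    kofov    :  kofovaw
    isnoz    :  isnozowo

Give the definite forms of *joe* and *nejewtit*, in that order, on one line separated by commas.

joeva, nejewtitaw

The alternation tracks the final sound of the stem — -owo when the stem ends in a sibilant (*talowes*, *isnoz*); -aw when the stem ends in a non-sibilant consonant (*rogaw*, *niwat*, *kofov*); -va when the stem ends in a vowel (*wapae*, *fumu*).
*joe* — final sound /e/ (a vowel) → -va → *joeva*.
The final sound of *nejewtit* is /t/, which is a non-sibilant consonant, so the suffix is -aw, giving *nejewtitaw*.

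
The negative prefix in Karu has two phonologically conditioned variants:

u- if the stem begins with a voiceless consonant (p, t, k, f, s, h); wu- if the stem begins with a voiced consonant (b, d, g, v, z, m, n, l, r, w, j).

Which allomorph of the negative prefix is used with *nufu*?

*nufu*: first consonant = /n/, voiced → wu-.

wu-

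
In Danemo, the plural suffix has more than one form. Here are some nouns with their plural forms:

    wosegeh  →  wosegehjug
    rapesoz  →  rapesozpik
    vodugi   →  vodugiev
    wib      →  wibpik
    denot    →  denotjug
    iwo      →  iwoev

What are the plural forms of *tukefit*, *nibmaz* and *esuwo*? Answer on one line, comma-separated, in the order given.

tukefitjug, nibmazpik, esuwoev

The pattern is voicing of the final sound: -jug when the stem ends in a voiceless consonant (*wosegeh*, *denot*); -pik when the stem ends in a voiced consonant (*rapesoz*, *wib*); -ev when the stem ends in a vowel (*vodugi*, *iwo*).
Since the final sound of *tukefit* is /t/ (a voiceless consonant), it takes -jug, giving *tukefitjug*.
*nibmaz*: final sound = /z/, a voiced consonant → -pik → *nibmazpik*.
The final sound of *esuwo* is /o/, which is a vowel, so the suffix is -ev, giving *esuwoev*.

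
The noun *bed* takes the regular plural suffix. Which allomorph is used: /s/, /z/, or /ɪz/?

The stem *bed* ends in a voiced non-sibilant sound.
The plural suffix surfaces as /ɪz/ after sibilants, /s/ after other voiceless consonants, and /z/ after other voiced sounds.
So the plural -s on *bed* is pronounced /z/.

/z/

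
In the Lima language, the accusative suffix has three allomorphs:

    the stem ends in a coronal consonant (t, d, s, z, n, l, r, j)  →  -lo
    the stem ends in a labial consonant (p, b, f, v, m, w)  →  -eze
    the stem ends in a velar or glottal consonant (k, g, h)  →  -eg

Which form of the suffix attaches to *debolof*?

*debolof* — final consonant /f/ (labial) → -eze.

-eze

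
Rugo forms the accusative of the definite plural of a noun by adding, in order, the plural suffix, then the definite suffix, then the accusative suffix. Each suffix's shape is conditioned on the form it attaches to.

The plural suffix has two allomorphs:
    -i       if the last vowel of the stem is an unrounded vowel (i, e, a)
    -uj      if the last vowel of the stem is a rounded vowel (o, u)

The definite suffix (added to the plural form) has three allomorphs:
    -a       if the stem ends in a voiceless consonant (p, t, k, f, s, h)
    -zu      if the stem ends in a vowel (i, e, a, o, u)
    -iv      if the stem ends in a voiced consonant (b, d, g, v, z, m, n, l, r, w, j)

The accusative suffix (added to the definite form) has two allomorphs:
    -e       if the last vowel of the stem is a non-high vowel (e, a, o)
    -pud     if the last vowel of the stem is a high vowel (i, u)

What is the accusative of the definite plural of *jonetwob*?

jonetwobujivpud

Since the last vowel of *jonetwob* is /o/ (a rounded vowel), it takes -uj, giving *jonetwobuj*.
The plural form *jonetwobuj* — final sound /j/ (a voiced consonant) → -iv → *jonetwobujiv*.
The last vowel of the definite form *jonetwobujiv* is /i/, which is a high vowel, so the accusative suffix is -pud, giving *jonetwobujivpud*.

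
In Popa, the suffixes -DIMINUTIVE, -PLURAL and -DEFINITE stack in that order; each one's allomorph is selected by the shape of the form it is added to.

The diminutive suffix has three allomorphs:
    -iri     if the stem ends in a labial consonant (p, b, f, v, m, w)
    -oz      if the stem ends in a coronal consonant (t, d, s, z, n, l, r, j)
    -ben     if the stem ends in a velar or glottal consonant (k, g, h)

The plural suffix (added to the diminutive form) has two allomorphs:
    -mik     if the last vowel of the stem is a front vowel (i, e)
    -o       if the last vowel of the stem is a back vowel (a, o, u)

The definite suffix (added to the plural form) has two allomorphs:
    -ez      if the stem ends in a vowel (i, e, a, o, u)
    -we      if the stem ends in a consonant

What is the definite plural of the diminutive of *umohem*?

The final consonant of *umohem* is /m/, which is labial, so the diminutive suffix is -iri, giving *umohemiri*.
Since the last vowel of the diminutive form *umohemiri* is /i/ (a front vowel), it takes -mik, giving *umohemirimik*.
The final sound of the plural form *umohemirimik* is /k/, which is a consonant, so the definite suffix is -we, giving *umohemirimikwe*.

umohemirimikwe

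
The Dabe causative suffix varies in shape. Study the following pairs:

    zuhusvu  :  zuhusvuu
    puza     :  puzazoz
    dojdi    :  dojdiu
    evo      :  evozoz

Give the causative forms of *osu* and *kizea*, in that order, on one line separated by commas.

osuu, kizeazoz

The suffix is conditioned by the last vowel: -u when the last vowel of the stem is a high vowel (*zuhusvu*, *dojdi*); -zoz when the last vowel of the stem is a non-high vowel (*puza*, *evo*).
The last vowel of *osu* is /u/, which is a high vowel, so the suffix is -u, giving *osuu*.
Since the last vowel of *kizea* is /a/ (a non-high vowel), it takes -zoz, giving *kizeazoz*.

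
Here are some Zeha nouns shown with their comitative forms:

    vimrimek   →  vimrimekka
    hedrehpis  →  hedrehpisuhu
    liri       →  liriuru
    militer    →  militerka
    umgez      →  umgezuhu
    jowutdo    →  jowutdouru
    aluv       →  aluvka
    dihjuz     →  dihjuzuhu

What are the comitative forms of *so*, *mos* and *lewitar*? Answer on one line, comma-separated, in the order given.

souru, mosuhu, lewitarka

The suffix is conditioned by the final sound: -uhu when the stem ends in a sibilant (*hedrehpis*, *umgez*, *dihjuz*); -ka when the stem ends in a non-sibilant consonant (*vimrimek*, *militer*, *aluv*); -uru when the stem ends in a vowel (*liri*, *jowutdo*).
Since the final sound of *so* is /o/ (a vowel), it takes -uru, giving *souru*.
*mos*: final sound = /s/, a sibilant → -uhu → *mosuhu*.
*lewitar*: final sound = /r/, a non-sibilant consonant → -ka → *lewitarka*.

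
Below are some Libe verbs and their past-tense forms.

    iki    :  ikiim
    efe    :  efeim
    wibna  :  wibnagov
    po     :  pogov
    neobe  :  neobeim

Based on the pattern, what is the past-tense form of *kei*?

keiim

The alternation tracks the last vowel of the stem — -im when the last vowel of the stem is a front vowel (*iki*, *efe*, *neobe*); -gov when the last vowel of the stem is a back vowel (*wibna*, *po*).
The last vowel of *kei* is /i/, which is a front vowel, so the suffix is -im, giving *keiim*.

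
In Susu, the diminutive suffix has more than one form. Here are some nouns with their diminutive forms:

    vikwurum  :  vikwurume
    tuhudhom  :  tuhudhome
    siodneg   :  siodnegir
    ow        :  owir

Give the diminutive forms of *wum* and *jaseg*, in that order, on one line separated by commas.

Looking at the final consonant of each stem: -e when the stem ends in a nasal (*vikwurum*, *tuhudhom*); -ir when the stem ends in a non-nasal consonant (*siodneg*, *ow*).
*wum* — final consonant /m/ (a nasal) → -e → *wume*.
The final consonant of *jaseg* is /g/, which is non-nasal, so the suffix is -ir, giving *jasegir*.

wume, jasegir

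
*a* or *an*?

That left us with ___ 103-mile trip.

a

The indefinite article is chosen by the initial *sound* of the following word, not its spelling.
The number *103* is spoken "one hundred …", beginning with /wʌn/ — a consonant sound.
So the article is *a*: That left us with a 103-mile trip.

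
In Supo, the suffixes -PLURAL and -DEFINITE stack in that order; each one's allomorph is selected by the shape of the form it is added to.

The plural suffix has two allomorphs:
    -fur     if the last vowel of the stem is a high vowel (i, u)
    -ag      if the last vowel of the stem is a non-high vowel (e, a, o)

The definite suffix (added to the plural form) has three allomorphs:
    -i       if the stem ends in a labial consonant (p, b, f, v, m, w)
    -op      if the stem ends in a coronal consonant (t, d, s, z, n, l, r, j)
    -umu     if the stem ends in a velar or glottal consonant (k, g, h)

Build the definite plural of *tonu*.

tonufurop

*tonu* — last vowel /u/ (a high vowel) → -fur → *tonufur*.
Since the final consonant of the plural form *tonufur* is /r/ (coronal), it takes -op, giving *tonufurop*.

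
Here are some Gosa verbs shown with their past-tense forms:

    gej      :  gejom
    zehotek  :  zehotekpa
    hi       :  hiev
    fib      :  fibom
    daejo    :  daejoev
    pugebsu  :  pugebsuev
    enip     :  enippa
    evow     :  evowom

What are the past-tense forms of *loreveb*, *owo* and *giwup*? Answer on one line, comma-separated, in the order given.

The pattern is voicing of the final sound: -pa when the stem ends in a voiceless consonant (*zehotek*, *enip*); -om when the stem ends in a voiced consonant (*gej*, *fib*, *evow*); -ev when the stem ends in a vowel (*hi*, *daejo*, *pugebsu*).
The final sound of *loreveb* is /b/, which is a voiced consonant, so the suffix is -om, giving *lorevebom*.
*owo*: final sound = /o/, a vowel → -ev → *owoev*.
The final sound of *giwup* is /p/, which is a voiceless consonant, so the suffix is -pa, giving *giwuppa*.

lorevebom, owoev, giwuppa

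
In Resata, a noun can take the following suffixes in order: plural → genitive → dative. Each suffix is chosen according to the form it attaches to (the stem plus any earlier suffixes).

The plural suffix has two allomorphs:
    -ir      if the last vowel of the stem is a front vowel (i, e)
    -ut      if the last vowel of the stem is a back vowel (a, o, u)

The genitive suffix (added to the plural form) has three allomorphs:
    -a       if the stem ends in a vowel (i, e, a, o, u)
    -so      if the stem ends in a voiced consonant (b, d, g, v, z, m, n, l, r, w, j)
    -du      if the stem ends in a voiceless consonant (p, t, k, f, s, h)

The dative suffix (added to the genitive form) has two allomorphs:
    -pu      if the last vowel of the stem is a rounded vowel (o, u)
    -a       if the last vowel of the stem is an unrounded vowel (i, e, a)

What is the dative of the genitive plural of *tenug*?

*tenug* — last vowel /u/ (a back vowel) → -ut → *tenugut*.
Since the final sound of the plural form *tenugut* is /t/ (a voiceless consonant), it takes -du, giving *tenugutdu*.
Since the last vowel of the genitive form *tenugutdu* is /u/ (a rounded vowel), it takes -pu, giving *tenugutdupu*.

tenugutdupu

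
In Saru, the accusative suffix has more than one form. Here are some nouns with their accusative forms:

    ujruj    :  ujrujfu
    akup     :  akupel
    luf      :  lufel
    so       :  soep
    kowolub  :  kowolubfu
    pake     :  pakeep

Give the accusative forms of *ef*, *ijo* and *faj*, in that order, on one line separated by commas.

The suffix is conditioned by the final sound: -el when the stem ends in a voiceless consonant (*akup*, *luf*); -fu when the stem ends in a voiced consonant (*ujruj*, *kowolub*); -ep when the stem ends in a vowel (*so*, *pake*).
The final sound of *ef* is /f/, which is a voiceless consonant, so the suffix is -el, giving *efel*.
The final sound of *ijo* is /o/, which is a vowel, so the suffix is -ep, giving *ijoep*.
The final sound of *faj* is /j/, which is a voiced consonant, so the suffix is -fu, giving *fajfu*.

efel, ijoep, fajfu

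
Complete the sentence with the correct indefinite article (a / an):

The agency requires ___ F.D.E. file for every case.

an

The indefinite article is chosen by the initial *sound* of the following word, not its spelling.
The initialism *F.D.E.* is read letter by letter; the first letter, F, is pronounced /ɛf/, which begins with a vowel sound.
So the article is *an*: The agency requires an F.D.E. file for every case.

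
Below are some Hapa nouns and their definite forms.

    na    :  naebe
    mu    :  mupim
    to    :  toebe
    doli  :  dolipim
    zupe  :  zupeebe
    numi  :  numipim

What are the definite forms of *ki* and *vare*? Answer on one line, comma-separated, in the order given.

kipim, vareebe

The pattern is height harmony: -pim when the last vowel of the stem is a high vowel (*mu*, *doli*, *numi*); -ebe when the last vowel of the stem is a non-high vowel (*na*, *to*, *zupe*).
*ki*: last vowel = /i/, a high vowel → -pim → *kipim*.
*vare*: last vowel = /e/, a non-high vowel → -ebe → *vareebe*.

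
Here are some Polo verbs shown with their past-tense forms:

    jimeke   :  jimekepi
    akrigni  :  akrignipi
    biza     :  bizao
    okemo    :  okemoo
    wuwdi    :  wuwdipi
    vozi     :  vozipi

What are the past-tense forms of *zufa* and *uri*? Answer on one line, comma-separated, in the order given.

zufao, uripi

The suffix is conditioned by the last vowel: -pi when the last vowel of the stem is a front vowel (*jimeke*, *akrigni*, *wuwdi*, *vozi*); -o when the last vowel of the stem is a back vowel (*biza*, *okemo*).
The last vowel of *zufa* is /a/, which is a back vowel, so the suffix is -o, giving *zufao*.
*uri*: last vowel = /i/, a front vowel → -pi → *uripi*.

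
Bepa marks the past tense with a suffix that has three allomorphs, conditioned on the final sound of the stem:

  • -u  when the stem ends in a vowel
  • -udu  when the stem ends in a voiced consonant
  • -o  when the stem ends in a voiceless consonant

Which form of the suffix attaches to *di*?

-u

Since the final sound of *di* is /i/ (a vowel), it takes -u.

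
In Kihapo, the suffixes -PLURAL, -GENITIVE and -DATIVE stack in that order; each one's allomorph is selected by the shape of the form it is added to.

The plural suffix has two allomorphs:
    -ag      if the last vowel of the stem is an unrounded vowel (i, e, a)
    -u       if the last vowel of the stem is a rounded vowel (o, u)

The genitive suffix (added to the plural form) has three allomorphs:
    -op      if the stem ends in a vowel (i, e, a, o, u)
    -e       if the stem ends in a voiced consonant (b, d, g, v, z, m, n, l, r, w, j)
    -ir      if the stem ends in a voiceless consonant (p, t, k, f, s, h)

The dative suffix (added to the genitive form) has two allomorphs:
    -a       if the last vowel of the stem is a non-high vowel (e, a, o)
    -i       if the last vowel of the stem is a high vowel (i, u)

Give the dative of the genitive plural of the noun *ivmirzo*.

ivmirzouopa

Since the last vowel of *ivmirzo* is /o/ (a rounded vowel), it takes -u, giving *ivmirzou*.
The plural form *ivmirzou* — final sound /u/ (a vowel) → -op → *ivmirzouop*.
The genitive form *ivmirzouop*: last vowel = /o/, a non-high vowel → -a → *ivmirzouopa*.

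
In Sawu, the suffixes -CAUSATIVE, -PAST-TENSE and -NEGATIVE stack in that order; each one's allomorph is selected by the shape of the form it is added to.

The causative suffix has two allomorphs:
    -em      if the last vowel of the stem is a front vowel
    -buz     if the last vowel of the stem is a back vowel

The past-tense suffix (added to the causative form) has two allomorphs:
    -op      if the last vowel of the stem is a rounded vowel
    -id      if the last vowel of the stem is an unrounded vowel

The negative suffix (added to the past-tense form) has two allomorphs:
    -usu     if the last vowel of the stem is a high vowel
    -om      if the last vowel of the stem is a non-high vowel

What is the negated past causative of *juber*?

juberemidusu

Since the last vowel of *juber* is /e/ (a front vowel), it takes -em, giving *juberem*.
Since the last vowel of the causative form *juberem* is /e/ (an unrounded vowel), it takes -id, giving *juberemid*.
The past-tense form *juberemid*: last vowel = /i/, a high vowel → -usu → *juberemidusu*.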